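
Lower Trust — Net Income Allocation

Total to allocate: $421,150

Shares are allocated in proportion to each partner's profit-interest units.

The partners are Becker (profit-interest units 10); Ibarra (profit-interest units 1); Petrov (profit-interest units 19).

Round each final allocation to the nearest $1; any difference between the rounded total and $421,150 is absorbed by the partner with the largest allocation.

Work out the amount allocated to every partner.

Becker: $140,383 | Ibarra: $14,038 | Petrov: $266,729

Profit-interest units total: 30.
Proportional shares: Becker 10/30 × $421,150 = 140,383.33; Ibarra 1/30 × $421,150 = 14,038.33; Petrov 19/30 × $421,150 = 266,728.33.
After rounding ($1): Becker $140,383; Ibarra $14,038; Petrov $266,728. Sum = $421,149.
Difference $421,150 − $421,149 = +$1 applied to largest allocation (Petrov): Petrov becomes $266,729.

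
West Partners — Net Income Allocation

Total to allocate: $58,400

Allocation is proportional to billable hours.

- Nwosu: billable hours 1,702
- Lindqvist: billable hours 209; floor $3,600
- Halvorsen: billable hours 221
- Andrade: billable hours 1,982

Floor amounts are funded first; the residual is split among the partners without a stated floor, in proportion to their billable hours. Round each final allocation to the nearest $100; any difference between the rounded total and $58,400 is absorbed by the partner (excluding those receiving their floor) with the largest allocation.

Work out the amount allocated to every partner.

Minimums first: Lindqvist $3,600. Residual $54,800.
Residual split over remaining billable hours 3,905: Nwosu 23,884.66 → $23,900; Halvorsen 3,101.36 → $3,100; Andrade 27,813.98 → $27,800.

Nwosu: $23,900; Lindqvist: $3,600; Halvorsen: $3,100; Andrade: $27,800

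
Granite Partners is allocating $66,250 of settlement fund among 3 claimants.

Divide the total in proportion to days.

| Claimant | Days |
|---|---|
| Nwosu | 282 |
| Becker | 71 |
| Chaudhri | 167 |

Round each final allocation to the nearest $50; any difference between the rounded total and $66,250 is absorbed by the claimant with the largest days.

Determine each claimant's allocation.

Combined days = 520.
Raw shares: Nwosu 282/520 × $66,250 = 35,927.88; Becker 71/520 × $66,250 = 9,045.67; Chaudhri 167/520 × $66,250 = 21,276.44.
Rounded to nearest $50: Nwosu $35,950; Becker $9,050; Chaudhri $21,300. Sum = $66,300.
Difference $66,250 − $66,300 = −$50 applied to largest days (Nwosu): Nwosu becomes $35,900.

Nwosu: $35,900 · Becker: $9,050 · Chaudhri: $21,300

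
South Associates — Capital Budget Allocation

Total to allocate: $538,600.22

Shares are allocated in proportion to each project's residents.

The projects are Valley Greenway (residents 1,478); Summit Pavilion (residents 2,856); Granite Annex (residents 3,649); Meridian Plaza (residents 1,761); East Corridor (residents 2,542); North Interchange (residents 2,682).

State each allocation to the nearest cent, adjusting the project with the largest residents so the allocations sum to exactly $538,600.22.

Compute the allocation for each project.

Valley Greenway: $53,183.53 | Summit Pavilion: $102,768.72 | Granite Annex: $131,303.60 | Meridian Plaza: $63,366.85 | East Corridor: $91,469.92 | North Interchange: $96,507.60

Sum of residents: 1,478 + 2,856 + 3,649 + 1,761 + 2,542 + 2,682 = 14,968.
Pro-rata amounts: Valley Greenway 53,183.5332; Summit Pavilion 102,768.7218; Granite Annex 131,303.5945; Meridian Plaza 63,366.8484; East Corridor 91,469.9198; North Interchange 96,507.6022.
At nearest cent: Valley Greenway $53,183.53; Summit Pavilion $102,768.72; Granite Annex $131,303.59; Meridian Plaza $63,366.85; East Corridor $91,469.92; North Interchange $96,507.60. Sum = $538,600.21.
Difference $538,600.22 − $538,600.21 = +$0.01 applied to largest residents (Granite Annex): Granite Annex becomes $131,303.60.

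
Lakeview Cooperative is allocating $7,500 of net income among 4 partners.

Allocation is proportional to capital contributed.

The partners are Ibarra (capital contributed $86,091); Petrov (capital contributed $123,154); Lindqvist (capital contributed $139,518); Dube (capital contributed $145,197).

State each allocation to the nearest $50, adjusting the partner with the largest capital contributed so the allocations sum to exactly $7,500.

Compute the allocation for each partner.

Total capital contributed = 493,960.
Pro-rata amounts: Ibarra 86,091/493,960 × $7,500 = 1,307.16; Petrov 123,154/493,960 × $7,500 = 1,869.90; Lindqvist 139,518/493,960 × $7,500 = 2,118.36; Dube 145,197/493,960 × $7,500 = 2,204.59.
After rounding ($50): Ibarra $1,300; Petrov $1,850; Lindqvist $2,100; Dube $2,200. Sum = $7,450.
Difference $7,500 − $7,450 = +$50 applied to largest capital contributed (Dube): Dube becomes $2,250.

Ibarra: $1,300; Petrov: $1,850; Lindqvist: $2,100; Dube: $2,250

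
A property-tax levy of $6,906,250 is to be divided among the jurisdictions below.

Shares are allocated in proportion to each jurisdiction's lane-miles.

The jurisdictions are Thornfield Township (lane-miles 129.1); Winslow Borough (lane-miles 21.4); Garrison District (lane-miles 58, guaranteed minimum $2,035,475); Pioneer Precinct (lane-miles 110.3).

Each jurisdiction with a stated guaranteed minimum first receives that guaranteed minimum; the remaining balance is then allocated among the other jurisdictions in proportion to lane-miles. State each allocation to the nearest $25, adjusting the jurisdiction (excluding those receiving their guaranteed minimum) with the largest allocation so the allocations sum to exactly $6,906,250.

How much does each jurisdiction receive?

Thornfield Township: $2,411,100; Winslow Borough: $399,675; Garrison District: $2,035,475; Pioneer Precinct: $2,060,000

Guaranteed amounts: Garrison District $2,035,475. Residual $4,870,775.
Residual split over remaining lane-miles 260.8: Thornfield Township 2,411,108.33 → $2,411,100; Winslow Borough 399,672.49 → $399,675; Pioneer Precinct 2,059,994.18 → $2,060,000.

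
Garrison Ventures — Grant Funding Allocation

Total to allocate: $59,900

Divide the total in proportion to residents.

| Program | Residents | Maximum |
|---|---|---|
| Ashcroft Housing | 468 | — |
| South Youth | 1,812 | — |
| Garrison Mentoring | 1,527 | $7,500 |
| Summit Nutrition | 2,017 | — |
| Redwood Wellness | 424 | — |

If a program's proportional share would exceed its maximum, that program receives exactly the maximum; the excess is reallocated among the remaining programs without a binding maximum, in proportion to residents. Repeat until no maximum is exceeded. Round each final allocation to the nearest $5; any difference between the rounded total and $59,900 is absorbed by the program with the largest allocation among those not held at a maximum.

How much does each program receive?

Sum of residents: 6,248.
Pro-rata shares before constraints: Ashcroft Housing 4,486.75; South Youth 17,371.77; Garrison Mentoring 14,639.45; Summit Nutrition 19,337.12; Redwood Wellness 4,064.92.
Capped: Garrison Mentoring ($7,500); remaining pool $52,400 reallocated over remaining residents 4,721.
Redistributed shares: Ashcroft Housing 5,194.49 → $5,195; South Youth 20,112.01 → $20,110; Summit Nutrition 22,387.38 → $22,385; Redwood Wellness 4,706.12 → $4,705.
Rounding difference +$5 applied to Summit Nutrition → $22,390.

Ashcroft Housing: $5,195 | South Youth: $20,110 | Garrison Mentoring: $7,500 | Summit Nutrition: $22,390 | Redwood Wellness: $4,705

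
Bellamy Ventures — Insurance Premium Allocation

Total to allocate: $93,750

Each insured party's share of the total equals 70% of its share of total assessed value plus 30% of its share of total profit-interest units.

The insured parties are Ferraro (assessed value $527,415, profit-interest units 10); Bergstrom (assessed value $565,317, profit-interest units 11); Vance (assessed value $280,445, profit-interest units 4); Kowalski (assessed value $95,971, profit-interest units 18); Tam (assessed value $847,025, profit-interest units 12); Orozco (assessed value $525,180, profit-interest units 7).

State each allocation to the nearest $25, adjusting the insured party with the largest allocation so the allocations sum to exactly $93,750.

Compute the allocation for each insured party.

Assessed value total 2,841,353; profit-interest units total 62.
Composite weights (70% assessed value + 30% profit-interest units): Ferraro 0.1783; Bergstrom 0.1925; Vance 0.0884; Kowalski 0.1107; Tam 0.2667; Orozco 0.1633.
Unrounded shares: Ferraro 16,717.67; Bergstrom 18,046.70; Vance 8,291.78; Kowalski 10,381.91; Tam 25,006.77; Orozco 15,305.17.
At nearest $25: Ferraro $16,725; Bergstrom $18,050; Vance $8,300; Kowalski $10,375; Tam $25,000; Orozco $15,300. Sum = $93,750.
Rounded total matches; no reconciliation needed.

Ferraro: $16,725 | Bergstrom: $18,050 | Vance: $8,300 | Kowalski: $10,375 | Tam: $25,000 | Orozco: $15,300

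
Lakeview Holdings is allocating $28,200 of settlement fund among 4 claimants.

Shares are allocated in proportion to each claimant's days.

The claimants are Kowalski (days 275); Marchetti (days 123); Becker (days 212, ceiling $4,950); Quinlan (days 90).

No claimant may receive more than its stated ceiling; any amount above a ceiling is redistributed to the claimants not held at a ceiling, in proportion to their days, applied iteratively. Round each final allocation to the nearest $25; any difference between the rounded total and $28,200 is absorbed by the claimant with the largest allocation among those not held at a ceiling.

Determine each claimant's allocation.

Sum of days: 700.
Pro-rata shares before constraints: Kowalski 11,078.57; Marchetti 4,955.14; Becker 8,540.57; Quinlan 3,625.71.
Cap binds for Becker ($4,950); balance $23,250 reallocated over remaining days 488.
Redistributed shares: Kowalski 13,101.95 → $13,100; Marchetti 5,860.14 → $5,850; Quinlan 4,287.91 → $4,300.

Kowalski: $13,100 | Marchetti: $5,850 | Becker: $4,950 | Quinlan: $4,300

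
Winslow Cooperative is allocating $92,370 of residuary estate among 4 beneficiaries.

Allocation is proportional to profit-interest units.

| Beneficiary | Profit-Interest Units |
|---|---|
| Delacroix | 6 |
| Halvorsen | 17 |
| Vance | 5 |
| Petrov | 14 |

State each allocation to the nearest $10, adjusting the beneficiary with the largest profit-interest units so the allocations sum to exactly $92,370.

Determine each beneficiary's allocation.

Combined profit-interest units = 42.
Proportional shares: Delacroix 6/42 × $92,370 = 13,195.71; Halvorsen 17/42 × $92,370 = 37,387.86; Vance 5/42 × $92,370 = 10,996.43; Petrov 14/42 × $92,370 = 30,790.00.
Rounded to nearest $10: Delacroix $13,200; Halvorsen $37,390; Vance $11,000; Petrov $30,790. Sum = $92,380.
Difference $92,370 − $92,380 = −$10 applied to largest profit-interest units (Halvorsen): Halvorsen becomes $37,380.

Delacroix: $13,200; Halvorsen: $37,380; Vance: $11,000; Petrov: $30,790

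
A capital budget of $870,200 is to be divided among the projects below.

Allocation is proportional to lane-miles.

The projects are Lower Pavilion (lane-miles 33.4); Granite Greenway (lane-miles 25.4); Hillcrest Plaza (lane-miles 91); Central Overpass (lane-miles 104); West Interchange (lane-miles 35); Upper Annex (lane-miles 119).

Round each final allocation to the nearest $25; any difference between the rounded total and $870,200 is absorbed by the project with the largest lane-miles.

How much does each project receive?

Sum of lane-miles: 33.4 + 25.4 + 91 + 104 + 35 + 119 = 407.8.
Raw shares: Lower Pavilion 71,271.90; Granite Greenway 54,200.78; Hillcrest Plaza 194,183.91; Central Overpass 221,924.47; West Interchange 74,686.12; Upper Annex 253,932.81.
After rounding ($25): Lower Pavilion $71,275; Granite Greenway $54,200; Hillcrest Plaza $194,175; Central Overpass $221,925; West Interchange $74,675; Upper Annex $253,925. Sum = $870,175.
Difference $870,200 − $870,175 = +$25 applied to largest lane-miles (Upper Annex): Upper Annex becomes $253,950.

Lower Pavilion: $71,275 · Granite Greenway: $54,200 · Hillcrest Plaza: $194,175 · Central Overpass: $221,925 · West Interchange: $74,675 · Upper Annex: $253,950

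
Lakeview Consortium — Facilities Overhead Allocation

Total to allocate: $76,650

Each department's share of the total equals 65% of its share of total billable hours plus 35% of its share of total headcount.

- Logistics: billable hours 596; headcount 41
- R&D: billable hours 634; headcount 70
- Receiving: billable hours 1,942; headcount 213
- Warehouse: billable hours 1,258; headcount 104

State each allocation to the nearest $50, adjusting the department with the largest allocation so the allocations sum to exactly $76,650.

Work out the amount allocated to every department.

Logistics: $9,250 | R&D: $11,500 | Receiving: $35,250 | Warehouse: $20,650

Totals — billable hours 4,430, headcount 428.
Combined weights (65% billable hours + 35% headcount): Logistics 0.1210; R&D 0.1503; Receiving 0.4591; Warehouse 0.2696.
Raw shares: Logistics 9,272.91; R&D 11,518.03; Receiving 35,191.99; Warehouse 20,667.07.
At nearest $50: Logistics $9,250; R&D $11,500; Receiving $35,200; Warehouse $20,650. Sum = $76,600.
Difference $76,650 − $76,600 = +$50 applied to largest allocation (Receiving): Receiving becomes $35,250.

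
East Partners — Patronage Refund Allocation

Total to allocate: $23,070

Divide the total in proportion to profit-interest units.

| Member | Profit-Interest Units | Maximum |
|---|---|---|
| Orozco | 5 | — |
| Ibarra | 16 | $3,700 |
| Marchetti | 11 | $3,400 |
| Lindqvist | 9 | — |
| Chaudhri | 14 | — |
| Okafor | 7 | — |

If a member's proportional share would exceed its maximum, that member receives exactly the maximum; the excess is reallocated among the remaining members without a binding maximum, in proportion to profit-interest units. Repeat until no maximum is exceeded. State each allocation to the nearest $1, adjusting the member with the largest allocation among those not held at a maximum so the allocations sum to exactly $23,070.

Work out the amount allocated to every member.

Orozco: $2,281 · Ibarra: $3,700 · Marchetti: $3,400 · Lindqvist: $4,107 · Chaudhri: $6,388 · Okafor: $3,194

Total profit-interest units = 62.
Proportional shares (ignoring caps): Orozco 1,860.48; Ibarra 5,953.55; Marchetti 4,093.06; Lindqvist 3,348.87; Chaudhri 5,209.35; Okafor 2,604.68.
Capped: Ibarra ($3,700), Marchetti ($3,400); remaining pool $15,970 reallocated over remaining profit-interest units 35.
Redistributed shares: Orozco 2,281.43 → $2,281; Lindqvist 4,106.57 → $4,107; Chaudhri 6,388.00 → $6,388; Okafor 3,194.00 → $3,194.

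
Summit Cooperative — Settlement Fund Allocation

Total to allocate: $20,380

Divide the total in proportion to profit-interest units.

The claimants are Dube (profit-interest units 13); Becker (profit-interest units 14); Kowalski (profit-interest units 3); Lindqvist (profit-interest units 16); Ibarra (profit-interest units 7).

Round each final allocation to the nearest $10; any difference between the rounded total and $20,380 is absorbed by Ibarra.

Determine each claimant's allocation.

Dube: $5,000; Becker: $5,380; Kowalski: $1,150; Lindqvist: $6,150; Ibarra: $2,700

Combined profit-interest units = 53.
Unrounded shares: Dube 13/53 × $20,380 = 4,998.87; Becker 14/53 × $20,380 = 5,383.40; Kowalski 3/53 × $20,380 = 1,153.58; Lindqvist 16/53 × $20,380 = 6,152.45; Ibarra 7/53 × $20,380 = 2,691.70.
At nearest $10: Dube $5,000; Becker $5,380; Kowalski $1,150; Lindqvist $6,150; Ibarra $2,690. Sum = $20,370.
Difference $20,380 − $20,370 = +$10 applied to Ibarra: Ibarra becomes $2,700.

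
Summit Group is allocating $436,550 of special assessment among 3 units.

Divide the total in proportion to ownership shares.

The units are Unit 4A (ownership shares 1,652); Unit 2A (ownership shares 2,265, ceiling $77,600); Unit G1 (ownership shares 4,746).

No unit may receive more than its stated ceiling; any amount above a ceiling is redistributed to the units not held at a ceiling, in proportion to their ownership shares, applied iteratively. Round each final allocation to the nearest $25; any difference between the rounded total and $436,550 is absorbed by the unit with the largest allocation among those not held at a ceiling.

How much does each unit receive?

Total ownership shares = 8,663.
Proportional shares (ignoring caps): Unit 4A 83,248.37; Unit 2A 114,138.95; Unit G1 239,162.68.
Capped: Unit 2A ($77,600); remaining pool $358,950 reallocated over remaining ownership shares 6,398.
Redistributed shares: Unit 4A 92,682.93 → $92,675; Unit G1 266,267.07 → $266,275.

Unit 4A: $92,675 | Unit 2A: $77,600 | Unit G1: $266,275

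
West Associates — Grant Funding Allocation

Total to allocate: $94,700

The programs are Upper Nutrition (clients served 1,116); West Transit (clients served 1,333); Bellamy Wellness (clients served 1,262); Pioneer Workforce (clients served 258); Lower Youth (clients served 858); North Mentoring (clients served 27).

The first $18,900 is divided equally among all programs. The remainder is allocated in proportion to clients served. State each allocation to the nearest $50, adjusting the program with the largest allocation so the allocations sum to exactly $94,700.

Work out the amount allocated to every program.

First tranche $18,900 split equally: $3,150 each.
Remainder $75,800 by clients served (total 4,854): Upper Nutrition 17,427.44 → $17,450; West Transit 20,816.11 → $20,800; Bellamy Wellness 19,707.38 → $19,700; Pioneer Workforce 4,028.92 → $4,050; Lower Youth 13,398.52 → $13,400; North Mentoring 421.63 → $400.
Totals: Upper Nutrition $3,150 + $17,450 = $20,600; West Transit $3,150 + $20,800 = $23,950; Bellamy Wellness $3,150 + $19,700 = $22,850; Pioneer Workforce $3,150 + $4,050 = $7,200; Lower Youth $3,150 + $13,400 = $16,550; North Mentoring $3,150 + $400 = $3,550.

Upper Nutrition: $20,600 · West Transit: $23,950 · Bellamy Wellness: $22,850 · Pioneer Workforce: $7,200 · Lower Youth: $16,550 · North Mentoring: $3,550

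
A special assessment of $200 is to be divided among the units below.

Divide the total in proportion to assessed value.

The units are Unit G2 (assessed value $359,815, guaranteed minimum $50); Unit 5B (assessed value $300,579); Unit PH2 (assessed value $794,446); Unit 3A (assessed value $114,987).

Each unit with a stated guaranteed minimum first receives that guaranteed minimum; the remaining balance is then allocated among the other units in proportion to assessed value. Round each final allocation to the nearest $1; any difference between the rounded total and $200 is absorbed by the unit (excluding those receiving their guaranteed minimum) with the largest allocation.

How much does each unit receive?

Guaranteed amounts: Unit G2 $50. Residual $150.
Residual split over remaining assessed value 1,210,012: Unit 5B 37.26 → $37; Unit PH2 98.48 → $98; Unit 3A 14.25 → $14.
Rounding difference +$1 applied to Unit PH2 → $99.

Unit G2: $50 | Unit 5B: $37 | Unit PH2: $99 | Unit 3A: $14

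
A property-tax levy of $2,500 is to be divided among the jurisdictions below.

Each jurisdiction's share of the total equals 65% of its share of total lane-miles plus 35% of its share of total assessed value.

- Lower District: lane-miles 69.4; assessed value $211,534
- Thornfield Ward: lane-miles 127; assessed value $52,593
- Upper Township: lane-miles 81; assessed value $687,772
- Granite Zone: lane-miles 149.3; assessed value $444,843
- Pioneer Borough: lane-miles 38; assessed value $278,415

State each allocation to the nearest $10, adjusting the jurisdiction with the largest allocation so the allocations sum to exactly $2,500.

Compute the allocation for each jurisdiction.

Lower District: $350 | Thornfield Ward: $470 | Upper Township: $640 | Granite Zone: $760 | Pioneer Borough: $280

Lane-miles total 464.7; assessed value total 1,675,157.
Blended shares (65% lane-miles + 35% assessed value): Lower District 0.1413; Thornfield Ward 0.1886; Upper Township 0.2570; Granite Zone 0.3018; Pioneer Borough 0.1113.
Proportional shares: Lower District 353.18; Thornfield Ward 471.58; Upper Township 642.50; Granite Zone 754.44; Pioneer Borough 278.31.
At nearest $10: Lower District $350; Thornfield Ward $470; Upper Township $640; Granite Zone $750; Pioneer Borough $280. Sum = $2,490.
Difference $2,500 − $2,490 = +$10 applied to largest allocation (Granite Zone): Granite Zone becomes $760.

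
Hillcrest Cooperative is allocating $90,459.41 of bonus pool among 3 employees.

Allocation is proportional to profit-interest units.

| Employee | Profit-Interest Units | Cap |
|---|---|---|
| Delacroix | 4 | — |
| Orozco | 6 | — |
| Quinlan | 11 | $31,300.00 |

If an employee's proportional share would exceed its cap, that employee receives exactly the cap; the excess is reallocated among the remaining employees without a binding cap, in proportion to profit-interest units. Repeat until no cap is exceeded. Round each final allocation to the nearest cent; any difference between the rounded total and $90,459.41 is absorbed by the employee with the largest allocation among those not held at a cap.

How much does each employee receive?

Delacroix: $23,663.76 | Orozco: $35,495.65 | Quinlan: $31,300.00

Combined profit-interest units = 21.
Unconstrained shares: Delacroix 17,230.3638; Orozco 25,845.5457; Quinlan 47,383.5005.
Capped: Quinlan ($31,300.00); residual $59,159.41 reallocated over remaining profit-interest units 10.
Redistributed shares: Delacroix 23,663.7640 → $23,663.76; Orozco 35,495.6460 → $35,495.65.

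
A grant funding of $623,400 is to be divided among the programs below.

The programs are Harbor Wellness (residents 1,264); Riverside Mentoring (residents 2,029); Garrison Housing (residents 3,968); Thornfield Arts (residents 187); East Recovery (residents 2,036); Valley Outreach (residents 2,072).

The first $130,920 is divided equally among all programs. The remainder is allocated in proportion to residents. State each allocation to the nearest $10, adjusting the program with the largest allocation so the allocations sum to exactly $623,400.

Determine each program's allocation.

Equal tier: $130,920 ÷ 6 = $21,820 apiece.
Remainder $492,480 by residents (total 11,556): Harbor Wellness 53,867.66 → $53,870; Riverside Mentoring 86,469.53 → $86,470; Garrison Housing 169,103.55 → $169,100; Thornfield Arts 7,969.35 → $7,970; East Recovery 86,767.85 → $86,770; Valley Outreach 88,302.06 → $88,300.
Totals: Harbor Wellness $21,820 + $53,870 = $75,690; Riverside Mentoring $21,820 + $86,470 = $108,290; Garrison Housing $21,820 + $169,100 = $190,920; Thornfield Arts $21,820 + $7,970 = $29,790; East Recovery $21,820 + $86,770 = $108,590; Valley Outreach $21,820 + $88,300 = $110,120.

Harbor Wellness: $75,690 · Riverside Mentoring: $108,290 · Garrison Housing: $190,920 · Thornfield Arts: $29,790 · East Recovery: $108,590 · Valley Outreach: $110,120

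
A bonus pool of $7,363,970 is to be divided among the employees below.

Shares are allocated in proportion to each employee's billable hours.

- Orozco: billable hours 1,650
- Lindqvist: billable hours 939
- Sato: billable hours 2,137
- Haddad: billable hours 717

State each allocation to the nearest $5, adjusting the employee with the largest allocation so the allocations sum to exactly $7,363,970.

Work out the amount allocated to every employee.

Sum of billable hours: 5,443.
Pro-rata amounts: Orozco 1,650/5,443 × $7,363,970 = 2,232,326.02; Lindqvist 939/5,443 × $7,363,970 = 1,270,396.44; Sato 2,137/5,443 × $7,363,970 = 2,891,200.42; Haddad 717/5,443 × $7,363,970 = 970,047.12.
Rounded to nearest $5: Orozco $2,232,325; Lindqvist $1,270,395; Sato $2,891,200; Haddad $970,045. Sum = $7,363,965.
Difference $7,363,970 − $7,363,965 = +$5 applied to largest allocation (Sato): Sato becomes $2,891,205.

Orozco: $2,232,325 · Lindqvist: $1,270,395 · Sato: $2,891,205 · Haddad: $970,045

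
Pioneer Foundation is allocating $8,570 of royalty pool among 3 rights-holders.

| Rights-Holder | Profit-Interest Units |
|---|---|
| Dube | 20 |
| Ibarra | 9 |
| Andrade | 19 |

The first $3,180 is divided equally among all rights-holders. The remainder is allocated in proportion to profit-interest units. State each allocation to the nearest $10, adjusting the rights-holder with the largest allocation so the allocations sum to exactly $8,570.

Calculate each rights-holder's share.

First tranche $3,180 split equally: $1,060 each.
Remainder $5,390 by profit-interest units (total 48): Dube 2,245.83 → $2,250; Ibarra 1,010.62 → $1,010; Andrade 2,133.54 → $2,130.
Totals: Dube $1,060 + $2,250 = $3,310; Ibarra $1,060 + $1,010 = $2,070; Andrade $1,060 + $2,130 = $3,190.

Dube: $3,310 | Ibarra: $2,070 | Andrade: $3,190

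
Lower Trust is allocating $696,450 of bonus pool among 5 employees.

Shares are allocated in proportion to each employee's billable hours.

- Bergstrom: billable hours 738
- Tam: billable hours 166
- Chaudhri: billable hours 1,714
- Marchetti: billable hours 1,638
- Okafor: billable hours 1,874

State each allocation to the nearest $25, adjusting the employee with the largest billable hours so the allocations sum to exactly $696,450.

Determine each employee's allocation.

Bergstrom: $83,850 | Tam: $18,850 | Chaudhri: $194,725 | Marchetti: $186,100 | Okafor: $212,925

Sum of billable hours: 6,130.
Pro-rata amounts: Bergstrom 738/6,130 × $696,450 = 83,846.67; Tam 166/6,130 × $696,450 = 18,859.82; Chaudhri 1,714/6,130 × $696,450 = 194,733.33; Marchetti 1,638/6,130 × $696,450 = 186,098.71; Okafor 1,874/6,130 × $696,450 = 212,911.47.
After rounding ($25): Bergstrom $83,850; Tam $18,850; Chaudhri $194,725; Marchetti $186,100; Okafor $212,900. Sum = $696,425.
Difference $696,450 − $696,425 = +$25 applied to largest billable hours (Okafor): Okafor becomes $212,925.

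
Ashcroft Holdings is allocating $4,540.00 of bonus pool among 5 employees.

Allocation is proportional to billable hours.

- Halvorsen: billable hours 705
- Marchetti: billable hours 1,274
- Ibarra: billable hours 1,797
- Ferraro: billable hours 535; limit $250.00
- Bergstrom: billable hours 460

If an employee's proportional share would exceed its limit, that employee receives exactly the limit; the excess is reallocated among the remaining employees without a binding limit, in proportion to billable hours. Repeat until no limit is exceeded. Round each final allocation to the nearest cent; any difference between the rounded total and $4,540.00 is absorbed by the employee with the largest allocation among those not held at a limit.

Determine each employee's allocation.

Halvorsen: $713.99 | Marchetti: $1,290.24 | Ibarra: $1,819.91 | Ferraro: $250.00 | Bergstrom: $465.86

Total billable hours = 4,771.
Unconstrained shares: Halvorsen 670.8656; Marchetti 1,212.3161; Ibarra 1,709.9937; Ferraro 509.0966; Bergstrom 437.7279.
Held at cap: Ferraro ($250.00); residual $4,290.00 reallocated over remaining billable hours 4,236.
Remaining shares: Halvorsen 713.9873 → $713.99; Marchetti 1,290.2408 → $1,290.24; Ibarra 1,819.9079 → $1,819.91; Bergstrom 465.8640 → $465.86.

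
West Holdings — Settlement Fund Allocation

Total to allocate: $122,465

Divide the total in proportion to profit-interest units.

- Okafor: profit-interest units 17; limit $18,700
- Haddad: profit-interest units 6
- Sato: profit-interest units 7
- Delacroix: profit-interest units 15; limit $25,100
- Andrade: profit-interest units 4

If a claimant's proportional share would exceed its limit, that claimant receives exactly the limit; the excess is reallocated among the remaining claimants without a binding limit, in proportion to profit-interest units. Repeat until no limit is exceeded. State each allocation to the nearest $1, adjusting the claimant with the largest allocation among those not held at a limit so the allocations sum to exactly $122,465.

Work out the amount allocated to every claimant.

Total profit-interest units = 49.
Unconstrained shares: Okafor 42,487.86; Haddad 14,995.71; Sato 17,495.00; Delacroix 37,489.29; Andrade 9,997.14.
Cap binds for Okafor ($18,700), Delacroix ($25,100); balance $78,665 reallocated over remaining profit-interest units 17.
Redistributed shares: Haddad 27,764.12 → $27,764; Sato 32,391.47 → $32,391; Andrade 18,509.41 → $18,509.
Rounding difference +$1 applied to Sato → $32,392.

Okafor: $18,700 · Haddad: $27,764 · Sato: $32,392 · Delacroix: $25,100 · Andrade: $18,509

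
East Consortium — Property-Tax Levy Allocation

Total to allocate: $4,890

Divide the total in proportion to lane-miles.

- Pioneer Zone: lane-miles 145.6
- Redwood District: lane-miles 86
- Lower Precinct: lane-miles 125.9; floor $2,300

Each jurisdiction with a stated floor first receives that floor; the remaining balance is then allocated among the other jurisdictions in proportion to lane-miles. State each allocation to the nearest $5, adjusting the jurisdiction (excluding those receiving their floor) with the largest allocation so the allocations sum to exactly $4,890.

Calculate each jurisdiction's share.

Fund the minimums — Lower Precinct $2,300. Residual $2,590.
Residual split over remaining lane-miles 231.6: Pioneer Zone 1,628.26 → $1,630; Redwood District 961.74 → $960.

Pioneer Zone: $1,630 | Redwood District: $960 | Lower Precinct: $2,300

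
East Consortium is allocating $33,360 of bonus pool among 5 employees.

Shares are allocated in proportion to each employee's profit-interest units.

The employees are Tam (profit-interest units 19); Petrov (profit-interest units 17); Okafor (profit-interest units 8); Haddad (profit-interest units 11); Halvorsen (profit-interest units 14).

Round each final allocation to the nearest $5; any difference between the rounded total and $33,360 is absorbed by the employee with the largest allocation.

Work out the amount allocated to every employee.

Tam: $9,180; Petrov: $8,220; Okafor: $3,870; Haddad: $5,320; Halvorsen: $6,770

Total profit-interest units = 69.
Unrounded shares: Tam 19/69 × $33,360 = 9,186.09; Petrov 17/69 × $33,360 = 8,219.13; Okafor 8/69 × $33,360 = 3,867.83; Haddad 11/69 × $33,360 = 5,318.26; Halvorsen 14/69 × $33,360 = 6,768.70.
After rounding ($5): Tam $9,185; Petrov $8,220; Okafor $3,870; Haddad $5,320; Halvorsen $6,770. Sum = $33,365.
Difference $33,360 − $33,365 = −$5 applied to largest allocation (Tam): Tam becomes $9,180.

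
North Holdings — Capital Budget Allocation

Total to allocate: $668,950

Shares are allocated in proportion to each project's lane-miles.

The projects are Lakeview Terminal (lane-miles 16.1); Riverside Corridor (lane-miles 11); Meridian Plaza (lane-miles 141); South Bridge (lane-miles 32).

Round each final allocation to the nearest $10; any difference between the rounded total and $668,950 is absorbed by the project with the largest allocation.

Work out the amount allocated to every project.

Lane-miles total: 200.1.
Pro-rata amounts: Lakeview Terminal 16.1/200.1 × $668,950 = 53,823.56; Riverside Corridor 11/200.1 × $668,950 = 36,773.86; Meridian Plaza 141/200.1 × $668,950 = 471,374.06; South Bridge 32/200.1 × $668,950 = 106,978.51.
At nearest $10: Lakeview Terminal $53,820; Riverside Corridor $36,770; Meridian Plaza $471,370; South Bridge $106,980. Sum = $668,940.
Difference $668,950 − $668,940 = +$10 applied to largest allocation (Meridian Plaza): Meridian Plaza becomes $471,380.

Lakeview Terminal: $53,820 · Riverside Corridor: $36,770 · Meridian Plaza: $471,380 · South Bridge: $106,980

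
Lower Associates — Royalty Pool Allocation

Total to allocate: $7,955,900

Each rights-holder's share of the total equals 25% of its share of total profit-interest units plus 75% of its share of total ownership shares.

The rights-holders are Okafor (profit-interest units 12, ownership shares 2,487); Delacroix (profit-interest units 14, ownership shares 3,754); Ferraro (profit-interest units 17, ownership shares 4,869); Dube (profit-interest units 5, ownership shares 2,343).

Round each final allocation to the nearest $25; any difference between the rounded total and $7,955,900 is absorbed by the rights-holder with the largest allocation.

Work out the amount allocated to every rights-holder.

Okafor: $1,600,325 | Delacroix: $2,245,150 | Ferraro: $2,864,025 | Dube: $1,246,400

Totals — profit-interest units 48, ownership shares 13,453.
Combined weights (25% profit-interest units + 75% ownership shares): Okafor 0.2011; Delacroix 0.2822; Ferraro 0.3600; Dube 0.1567.
Proportional shares: Okafor 1,600,324.29; Delacroix 2,245,161.67; Ferraro 2,864,018.17; Dube 1,246,395.87.
At nearest $25: Okafor $1,600,325; Delacroix $2,245,150; Ferraro $2,864,025; Dube $1,246,400. Sum = $7,955,900.
Sum already equals the total — no adjustment.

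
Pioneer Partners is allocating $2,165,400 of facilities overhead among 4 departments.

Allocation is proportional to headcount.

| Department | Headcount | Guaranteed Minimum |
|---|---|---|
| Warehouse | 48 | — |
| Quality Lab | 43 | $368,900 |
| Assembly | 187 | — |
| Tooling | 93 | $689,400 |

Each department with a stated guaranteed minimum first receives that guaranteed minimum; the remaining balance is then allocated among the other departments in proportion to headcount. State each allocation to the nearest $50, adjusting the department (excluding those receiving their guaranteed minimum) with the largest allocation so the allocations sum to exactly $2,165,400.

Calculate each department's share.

Warehouse: $226,150 | Quality Lab: $368,900 | Assembly: $880,950 | Tooling: $689,400

Minimums first: Quality Lab $368,900; Tooling $689,400. Residual $1,107,100.
Residual split over remaining headcount 235: Warehouse 226,131.06 → $226,150; Assembly 880,968.94 → $880,950.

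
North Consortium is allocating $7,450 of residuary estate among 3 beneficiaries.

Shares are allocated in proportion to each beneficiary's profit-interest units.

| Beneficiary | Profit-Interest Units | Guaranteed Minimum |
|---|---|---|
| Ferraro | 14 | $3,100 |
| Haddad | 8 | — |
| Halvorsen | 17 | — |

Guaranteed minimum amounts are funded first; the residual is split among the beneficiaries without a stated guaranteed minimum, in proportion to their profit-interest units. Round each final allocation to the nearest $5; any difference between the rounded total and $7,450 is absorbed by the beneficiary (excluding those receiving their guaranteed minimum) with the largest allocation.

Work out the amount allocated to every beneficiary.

Ferraro: $3,100; Haddad: $1,390; Halvorsen: $2,960

Minimums first: Ferraro $3,100. Remaining pool $4,350.
Remaining pool split over remaining profit-interest units 25: Haddad 1,392.00 → $1,390; Halvorsen 2,958.00 → $2,960.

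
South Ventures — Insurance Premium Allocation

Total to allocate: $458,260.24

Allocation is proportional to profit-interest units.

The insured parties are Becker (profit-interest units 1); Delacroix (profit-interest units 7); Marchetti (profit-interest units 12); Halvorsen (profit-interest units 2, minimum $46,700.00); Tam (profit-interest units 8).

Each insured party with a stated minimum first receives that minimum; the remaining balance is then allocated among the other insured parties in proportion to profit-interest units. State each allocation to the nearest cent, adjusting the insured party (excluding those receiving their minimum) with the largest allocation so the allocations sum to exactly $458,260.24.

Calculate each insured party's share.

Becker: $14,698.58 · Delacroix: $102,890.06 · Marchetti: $176,382.96 · Halvorsen: $46,700.00 · Tam: $117,588.64

Minimums first: Halvorsen $46,700.00. Residual $411,560.24.
Residual split over remaining profit-interest units 28: Becker 14,698.5800 → $14,698.58; Delacroix 102,890.0600 → $102,890.06; Marchetti 176,382.9600 → $176,382.96; Tam 117,588.6400 → $117,588.64.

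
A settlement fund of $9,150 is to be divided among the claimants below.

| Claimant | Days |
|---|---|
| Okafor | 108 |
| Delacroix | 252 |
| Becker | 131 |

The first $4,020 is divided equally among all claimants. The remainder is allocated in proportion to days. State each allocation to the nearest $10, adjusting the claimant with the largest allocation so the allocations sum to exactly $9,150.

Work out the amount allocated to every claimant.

Okafor: $2,470 | Delacroix: $3,970 | Becker: $2,710

Equal tier: $4,020 ÷ 3 = $1,340 apiece.
Remainder $5,130 by days (total 491): Okafor 1,128.39 → $1,130; Delacroix 2,632.91 → $2,630; Becker 1,368.70 → $1,370.
Totals: Okafor $1,340 + $1,130 = $2,470; Delacroix $1,340 + $2,630 = $3,970; Becker $1,340 + $1,370 = $2,710.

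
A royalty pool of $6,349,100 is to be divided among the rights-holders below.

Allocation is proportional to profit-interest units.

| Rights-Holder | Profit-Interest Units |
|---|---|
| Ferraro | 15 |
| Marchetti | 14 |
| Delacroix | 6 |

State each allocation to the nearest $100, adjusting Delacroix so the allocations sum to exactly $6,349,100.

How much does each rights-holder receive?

Ferraro: $2,721,000; Marchetti: $2,539,600; Delacroix: $1,088,500

Sum of profit-interest units: 35.
Proportional shares: Ferraro 15/35 × $6,349,100 = 2,721,042.86; Marchetti 14/35 × $6,349,100 = 2,539,640.00; Delacroix 6/35 × $6,349,100 = 1,088,417.14.
After rounding ($100): Ferraro $2,721,000; Marchetti $2,539,600; Delacroix $1,088,400. Sum = $6,349,000.
Difference $6,349,100 − $6,349,000 = +$100 applied to Delacroix: Delacroix becomes $1,088,500.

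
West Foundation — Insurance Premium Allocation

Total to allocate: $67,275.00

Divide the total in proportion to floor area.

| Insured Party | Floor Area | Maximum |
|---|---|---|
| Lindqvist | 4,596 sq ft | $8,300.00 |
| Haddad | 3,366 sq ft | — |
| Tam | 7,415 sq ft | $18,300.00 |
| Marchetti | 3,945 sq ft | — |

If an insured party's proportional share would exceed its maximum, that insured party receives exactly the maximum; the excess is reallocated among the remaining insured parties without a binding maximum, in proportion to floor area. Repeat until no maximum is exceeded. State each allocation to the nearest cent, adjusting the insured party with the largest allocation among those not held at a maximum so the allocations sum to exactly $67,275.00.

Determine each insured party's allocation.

Sum of floor area: 19,322.
Proportional shares (ignoring caps): Lindqvist 16,002.2720; Haddad 11,719.6796; Tam 25,817.4167; Marchetti 13,735.6317.
Held at cap: Lindqvist ($8,300.00), Tam ($18,300.00); residual $40,675.00 reallocated over remaining floor area 7,311.
Remaining shares: Haddad 18,726.8568 → $18,726.86; Marchetti 21,948.1432 → $21,948.14.

Lindqvist: $8,300.00; Haddad: $18,726.86; Tam: $18,300.00; Marchetti: $21,948.14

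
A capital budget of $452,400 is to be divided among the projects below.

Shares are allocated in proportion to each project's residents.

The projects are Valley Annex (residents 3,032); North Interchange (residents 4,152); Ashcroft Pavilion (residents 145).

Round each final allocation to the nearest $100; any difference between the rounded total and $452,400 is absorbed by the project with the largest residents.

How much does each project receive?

Valley Annex: $187,200 · North Interchange: $256,200 · Ashcroft Pavilion: $9,000

Sum of residents: 3,032 + 4,152 + 145 = 7,329.
Proportional shares: Valley Annex 187,157.43; North Interchange 256,292.10; Ashcroft Pavilion 8,950.47.
Rounded to nearest $100: Valley Annex $187,200; North Interchange $256,300; Ashcroft Pavilion $9,000. Sum = $452,500.
Difference $452,400 − $452,500 = −$100 applied to largest residents (North Interchange): North Interchange becomes $256,200.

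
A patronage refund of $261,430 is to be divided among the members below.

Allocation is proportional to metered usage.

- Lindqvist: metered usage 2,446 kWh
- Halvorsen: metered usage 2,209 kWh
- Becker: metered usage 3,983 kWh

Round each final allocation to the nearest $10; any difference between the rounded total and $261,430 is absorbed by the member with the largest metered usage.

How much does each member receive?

Lindqvist: $74,030 | Halvorsen: $66,860 | Becker: $120,540

Total metered usage = 8,638.
Raw shares: Lindqvist 2,446/8,638 × $261,430 = 74,028.45; Halvorsen 2,209/8,638 × $261,430 = 66,855.62; Becker 3,983/8,638 × $261,430 = 120,545.92.
At nearest $10: Lindqvist $74,030; Halvorsen $66,860; Becker $120,550. Sum = $261,440.
Difference $261,430 − $261,440 = −$10 applied to largest metered usage (Becker): Becker becomes $120,540.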